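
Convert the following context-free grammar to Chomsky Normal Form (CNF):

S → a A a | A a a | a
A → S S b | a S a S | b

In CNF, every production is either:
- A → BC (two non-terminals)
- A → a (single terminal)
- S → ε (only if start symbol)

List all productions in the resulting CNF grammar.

TA → a; S → a; TB → b; A → b; S → TA X0; X0 → A TA; S → A X1; X1 → TA TA; A → S X2; X2 → S TB; A → TA X3; X3 → S X4; X4 → TA S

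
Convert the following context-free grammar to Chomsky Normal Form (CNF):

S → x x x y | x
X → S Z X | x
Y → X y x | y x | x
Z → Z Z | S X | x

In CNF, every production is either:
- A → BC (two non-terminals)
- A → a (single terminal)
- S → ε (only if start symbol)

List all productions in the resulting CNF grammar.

TX → x; TY → y; S → x; X → x; Y → x; Z → x; S → TX X0; X0 → TX X1; X1 → TX TY; X → S X2; X2 → Z X; Y → X X3; X3 → TY TX; Y → TY TX; Z → Z Z; Z → S X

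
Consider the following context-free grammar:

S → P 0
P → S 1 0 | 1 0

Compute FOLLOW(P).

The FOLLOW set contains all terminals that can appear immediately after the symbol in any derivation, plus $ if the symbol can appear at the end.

We compute FOLLOW(P) using the standard algorithm.
FOLLOW(S) starts with {$}.
FIRST(P) = {1}
FIRST(S) = {1}
FOLLOW(P) = {0}
FOLLOW(S) = {$, 1}
Therefore, FOLLOW(P) = {0}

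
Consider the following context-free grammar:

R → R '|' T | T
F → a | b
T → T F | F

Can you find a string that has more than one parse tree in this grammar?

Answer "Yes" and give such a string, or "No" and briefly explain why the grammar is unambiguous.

No - the grammar is unambiguous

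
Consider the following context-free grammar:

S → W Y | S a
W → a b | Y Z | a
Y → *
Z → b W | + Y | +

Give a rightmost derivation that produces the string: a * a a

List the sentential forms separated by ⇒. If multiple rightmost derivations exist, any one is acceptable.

S ⇒ S a ⇒ S a a ⇒ W Y a a ⇒ W * a a ⇒ a * a a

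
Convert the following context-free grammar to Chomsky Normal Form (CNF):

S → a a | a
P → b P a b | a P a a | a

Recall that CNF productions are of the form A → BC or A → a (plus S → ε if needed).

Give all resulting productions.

TA → a; S → a; TB → b; P → a; S → TA TA; P → TB X0; X0 → P X1; X1 → TA TB; P → TA X2; X2 → P X3; X3 → TA TA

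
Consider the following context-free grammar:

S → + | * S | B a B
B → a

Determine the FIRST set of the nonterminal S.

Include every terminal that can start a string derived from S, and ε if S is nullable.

We compute FIRST(S) using the standard algorithm.
FIRST(B) = {a}
FIRST(S) = {*, +, a}
Therefore, FIRST(S) = {*, +, a}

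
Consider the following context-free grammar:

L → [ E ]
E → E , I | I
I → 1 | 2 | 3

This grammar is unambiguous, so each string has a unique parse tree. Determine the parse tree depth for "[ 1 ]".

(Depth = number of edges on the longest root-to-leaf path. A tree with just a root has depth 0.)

3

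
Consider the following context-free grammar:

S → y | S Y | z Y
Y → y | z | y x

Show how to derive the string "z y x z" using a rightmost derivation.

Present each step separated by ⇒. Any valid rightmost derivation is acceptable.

S ⇒ S Y ⇒ S z ⇒ z Y z ⇒ z y x z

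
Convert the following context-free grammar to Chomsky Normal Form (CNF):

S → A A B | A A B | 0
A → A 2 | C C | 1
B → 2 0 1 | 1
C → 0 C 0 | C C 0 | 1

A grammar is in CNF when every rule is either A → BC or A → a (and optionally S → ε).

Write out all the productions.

S → 0; T2 → 2; A → 1; T0 → 0; T1 → 1; B → 1; C → 1; S → A X0; X0 → A B; S → A X1; X1 → A B; A → A T2; A → C C; B → T2 X2; X2 → T0 T1; C → T0 X3; X3 → C T0; C → C X4; X4 → C T0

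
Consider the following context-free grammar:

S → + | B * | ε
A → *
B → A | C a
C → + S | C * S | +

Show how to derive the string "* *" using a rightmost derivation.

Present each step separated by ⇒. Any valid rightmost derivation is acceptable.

S ⇒ B * ⇒ A * ⇒ * *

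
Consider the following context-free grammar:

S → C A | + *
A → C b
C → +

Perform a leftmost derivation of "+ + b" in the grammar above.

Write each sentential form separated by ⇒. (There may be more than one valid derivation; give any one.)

S ⇒ C A ⇒ + A ⇒ + C b ⇒ + + b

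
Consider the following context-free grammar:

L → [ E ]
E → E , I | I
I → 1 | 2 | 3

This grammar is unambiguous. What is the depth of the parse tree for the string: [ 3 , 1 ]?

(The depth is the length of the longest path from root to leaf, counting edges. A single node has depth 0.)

4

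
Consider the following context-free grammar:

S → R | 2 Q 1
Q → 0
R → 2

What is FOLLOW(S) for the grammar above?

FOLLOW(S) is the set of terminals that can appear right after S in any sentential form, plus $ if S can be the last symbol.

We compute FOLLOW(S) using the standard algorithm.
FOLLOW(S) starts with {$}.
FIRST(Q) = {0}
FIRST(R) = {2}
FIRST(S) = {2}
FOLLOW(Q) = {1}
FOLLOW(R) = {$}
FOLLOW(S) = {$}
Therefore, FOLLOW(S) = {$}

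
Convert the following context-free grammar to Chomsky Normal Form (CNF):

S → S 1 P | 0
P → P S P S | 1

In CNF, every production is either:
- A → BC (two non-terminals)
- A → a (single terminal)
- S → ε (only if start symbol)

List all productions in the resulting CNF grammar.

T1 → 1; S → 0; P → 1; S → S X0; X0 → T1 P; P → P X1; X1 → S X2; X2 → P S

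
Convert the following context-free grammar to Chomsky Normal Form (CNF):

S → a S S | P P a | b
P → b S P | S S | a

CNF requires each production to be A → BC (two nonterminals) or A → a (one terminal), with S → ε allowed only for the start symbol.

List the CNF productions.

TA → a; S → b; TB → b; P → a; S → TA X0; X0 → S S; S → P X1; X1 → P TA; P → TB X2; X2 → S P; P → S S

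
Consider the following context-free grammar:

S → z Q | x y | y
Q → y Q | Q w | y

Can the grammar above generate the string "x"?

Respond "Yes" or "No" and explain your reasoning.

No - no valid derivation exists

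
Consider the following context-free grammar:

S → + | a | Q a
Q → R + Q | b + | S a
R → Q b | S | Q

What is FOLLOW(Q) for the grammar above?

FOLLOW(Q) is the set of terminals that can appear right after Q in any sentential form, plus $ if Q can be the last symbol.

We compute FOLLOW(Q) using the standard algorithm.
FOLLOW(S) starts with {$}.
FIRST(Q) = {+, a, b}
FIRST(R) = {+, a, b}
FIRST(S) = {+, a, b}
FOLLOW(Q) = {+, a, b}
FOLLOW(R) = {+}
FOLLOW(S) = {$, +, a}
Therefore, FOLLOW(Q) = {+, a, b}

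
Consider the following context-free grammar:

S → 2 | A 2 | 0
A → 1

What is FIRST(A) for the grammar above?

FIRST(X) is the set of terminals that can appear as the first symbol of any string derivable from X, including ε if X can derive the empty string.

We compute FIRST(A) using the standard algorithm.
FIRST(A) = {1}
FIRST(S) = {0, 1, 2}
Therefore, FIRST(A) = {1}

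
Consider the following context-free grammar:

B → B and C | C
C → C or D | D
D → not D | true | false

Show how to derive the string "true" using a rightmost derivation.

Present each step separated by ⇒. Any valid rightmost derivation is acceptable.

B ⇒ C ⇒ D ⇒ true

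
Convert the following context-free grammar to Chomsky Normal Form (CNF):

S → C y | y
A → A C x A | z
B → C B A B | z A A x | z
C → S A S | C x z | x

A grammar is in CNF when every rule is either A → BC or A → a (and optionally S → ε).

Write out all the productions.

TY → y; S → y; TX → x; A → z; TZ → z; B → z; C → x; S → C TY; A → A X0; X0 → C X1; X1 → TX A; B → C X2; X2 → B X3; X3 → A B; B → TZ X4; X4 → A X5; X5 → A TX; C → S X6; X6 → A S; C → C X7; X7 → TX TZ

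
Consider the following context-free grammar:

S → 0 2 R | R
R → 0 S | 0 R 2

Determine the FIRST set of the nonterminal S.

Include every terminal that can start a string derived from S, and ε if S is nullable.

We compute FIRST(S) using the standard algorithm.
FIRST(R) = {0}
FIRST(S) = {0}
Therefore, FIRST(S) = {0}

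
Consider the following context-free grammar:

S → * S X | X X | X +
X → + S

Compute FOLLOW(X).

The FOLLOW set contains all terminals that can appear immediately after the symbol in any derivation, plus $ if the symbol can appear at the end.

We compute FOLLOW(X) using the standard algorithm.
FOLLOW(S) starts with {$}.
FIRST(S) = {*, +}
FIRST(X) = {+}
FOLLOW(S) = {$, +}
FOLLOW(X) = {$, +}
Therefore, FOLLOW(X) = {$, +}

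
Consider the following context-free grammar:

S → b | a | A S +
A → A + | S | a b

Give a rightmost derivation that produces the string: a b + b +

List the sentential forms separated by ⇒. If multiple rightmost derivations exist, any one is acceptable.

S ⇒ A S + ⇒ A b + ⇒ A + b + ⇒ a b + b +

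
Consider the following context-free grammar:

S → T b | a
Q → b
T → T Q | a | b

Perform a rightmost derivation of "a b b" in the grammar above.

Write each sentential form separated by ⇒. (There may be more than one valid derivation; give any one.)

S ⇒ T b ⇒ T Q b ⇒ T b b ⇒ a b b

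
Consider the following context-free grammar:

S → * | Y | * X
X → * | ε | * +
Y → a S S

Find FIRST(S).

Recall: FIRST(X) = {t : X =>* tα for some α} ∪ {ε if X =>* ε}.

We compute FIRST(S) using the standard algorithm.
FIRST(S) = {*, a}
FIRST(X) = {*, ε}
FIRST(Y) = {a}
Therefore, FIRST(S) = {*, a}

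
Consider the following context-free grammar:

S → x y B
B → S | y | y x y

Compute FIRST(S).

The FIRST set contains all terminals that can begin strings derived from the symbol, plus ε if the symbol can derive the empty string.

We compute FIRST(S) using the standard algorithm.
FIRST(B) = {x, y}
FIRST(S) = {x}
Therefore, FIRST(S) = {x}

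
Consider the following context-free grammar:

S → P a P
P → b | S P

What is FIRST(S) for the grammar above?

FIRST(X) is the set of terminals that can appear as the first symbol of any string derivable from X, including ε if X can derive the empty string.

We compute FIRST(S) using the standard algorithm.
FIRST(P) = {b}
FIRST(S) = {b}
Therefore, FIRST(S) = {b}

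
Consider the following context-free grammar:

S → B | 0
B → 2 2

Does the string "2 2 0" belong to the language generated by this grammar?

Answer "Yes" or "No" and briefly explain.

No - no valid derivation exists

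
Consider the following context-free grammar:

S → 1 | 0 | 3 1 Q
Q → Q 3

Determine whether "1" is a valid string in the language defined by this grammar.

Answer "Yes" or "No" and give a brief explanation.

Yes - a valid derivation exists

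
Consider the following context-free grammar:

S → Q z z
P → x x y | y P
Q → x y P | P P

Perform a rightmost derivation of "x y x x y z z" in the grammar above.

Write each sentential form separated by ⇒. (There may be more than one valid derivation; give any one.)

S ⇒ Q z z ⇒ x y P z z ⇒ x y x x y z z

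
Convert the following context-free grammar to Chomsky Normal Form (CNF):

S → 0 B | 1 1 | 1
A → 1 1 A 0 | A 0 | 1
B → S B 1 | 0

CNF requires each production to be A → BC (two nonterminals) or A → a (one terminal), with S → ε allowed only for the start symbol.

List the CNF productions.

T0 → 0; T1 → 1; S → 1; A → 1; B → 0; S → T0 B; S → T1 T1; A → T1 X0; X0 → T1 X1; X1 → A T0; A → A T0; B → S X2; X2 → B T1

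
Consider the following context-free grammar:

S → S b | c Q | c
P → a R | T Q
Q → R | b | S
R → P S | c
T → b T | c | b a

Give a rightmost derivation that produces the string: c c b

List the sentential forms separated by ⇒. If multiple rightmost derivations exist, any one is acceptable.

S ⇒ S b ⇒ c Q b ⇒ c R b ⇒ c c b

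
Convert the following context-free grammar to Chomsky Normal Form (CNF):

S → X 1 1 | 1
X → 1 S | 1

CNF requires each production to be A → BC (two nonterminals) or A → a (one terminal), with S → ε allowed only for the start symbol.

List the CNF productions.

T1 → 1; S → 1; X → 1; S → X X0; X0 → T1 T1; X → T1 S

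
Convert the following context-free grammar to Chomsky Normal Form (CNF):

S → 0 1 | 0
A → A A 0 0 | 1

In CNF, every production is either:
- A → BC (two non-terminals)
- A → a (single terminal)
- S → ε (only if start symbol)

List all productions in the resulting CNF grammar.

T0 → 0; T1 → 1; S → 0; A → 1; S → T0 T1; A → A X0; X0 → A X1; X1 → T0 T0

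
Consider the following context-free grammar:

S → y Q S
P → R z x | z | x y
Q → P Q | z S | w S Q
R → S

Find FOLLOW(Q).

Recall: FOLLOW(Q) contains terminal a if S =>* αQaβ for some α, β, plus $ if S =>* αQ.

We compute FOLLOW(Q) using the standard algorithm.
FOLLOW(S) starts with {$}.
FIRST(P) = {x, y, z}
FIRST(Q) = {w, x, y, z}
FIRST(R) = {y}
FIRST(S) = {y}
FOLLOW(P) = {w, x, y, z}
FOLLOW(Q) = {y}
FOLLOW(R) = {z}
FOLLOW(S) = {$, w, x, y, z}
Therefore, FOLLOW(Q) = {y}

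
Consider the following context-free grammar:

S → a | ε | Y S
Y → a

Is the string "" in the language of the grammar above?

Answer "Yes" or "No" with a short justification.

Yes - a valid derivation exists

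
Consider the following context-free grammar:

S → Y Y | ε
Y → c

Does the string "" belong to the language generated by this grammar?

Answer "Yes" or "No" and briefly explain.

Yes - a valid derivation exists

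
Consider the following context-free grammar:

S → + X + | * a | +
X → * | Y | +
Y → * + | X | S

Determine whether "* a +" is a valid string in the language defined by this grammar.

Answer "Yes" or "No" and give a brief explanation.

No - no valid derivation exists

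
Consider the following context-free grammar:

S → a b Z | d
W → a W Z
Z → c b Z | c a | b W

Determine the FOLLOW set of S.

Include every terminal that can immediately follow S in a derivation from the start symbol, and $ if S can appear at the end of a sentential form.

We compute FOLLOW(S) using the standard algorithm.
FOLLOW(S) starts with {$}.
FIRST(S) = {a, d}
FIRST(W) = {a}
FIRST(Z) = {b, c}
FOLLOW(S) = {$}
FOLLOW(W) = {$, b, c}
FOLLOW(Z) = {$, b, c}
Therefore, FOLLOW(S) = {$}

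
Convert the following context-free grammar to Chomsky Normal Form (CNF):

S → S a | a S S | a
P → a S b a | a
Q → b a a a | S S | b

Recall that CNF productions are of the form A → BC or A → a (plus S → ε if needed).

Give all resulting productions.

TA → a; S → a; TB → b; P → a; Q → b; S → S TA; S → TA X0; X0 → S S; P → TA X1; X1 → S X2; X2 → TB TA; Q → TB X3; X3 → TA X4; X4 → TA TA; Q → S S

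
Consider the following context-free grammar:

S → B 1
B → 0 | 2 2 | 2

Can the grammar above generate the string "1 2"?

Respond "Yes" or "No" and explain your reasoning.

No - no valid derivation exists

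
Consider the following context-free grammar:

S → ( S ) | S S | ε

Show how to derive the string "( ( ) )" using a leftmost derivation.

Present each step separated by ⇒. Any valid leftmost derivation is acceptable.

S ⇒ S S ⇒ ( S ) S ⇒ ( S S ) S ⇒ ( ( S ) S ) S ⇒ ( ( ) S ) S ⇒ ( ( ) ) S ⇒ ( ( ) )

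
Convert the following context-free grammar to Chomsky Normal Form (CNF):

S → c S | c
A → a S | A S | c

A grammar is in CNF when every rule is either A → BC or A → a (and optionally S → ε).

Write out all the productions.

TC → c; S → c; TA → a; A → c; S → TC S; A → TA S; A → A S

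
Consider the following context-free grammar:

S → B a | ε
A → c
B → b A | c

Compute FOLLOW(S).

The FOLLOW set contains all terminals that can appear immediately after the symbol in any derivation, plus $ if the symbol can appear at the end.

We compute FOLLOW(S) using the standard algorithm.
FOLLOW(S) starts with {$}.
FIRST(A) = {c}
FIRST(B) = {b, c}
FIRST(S) = {b, c, ε}
FOLLOW(A) = {a}
FOLLOW(B) = {a}
FOLLOW(S) = {$}
Therefore, FOLLOW(S) = {$}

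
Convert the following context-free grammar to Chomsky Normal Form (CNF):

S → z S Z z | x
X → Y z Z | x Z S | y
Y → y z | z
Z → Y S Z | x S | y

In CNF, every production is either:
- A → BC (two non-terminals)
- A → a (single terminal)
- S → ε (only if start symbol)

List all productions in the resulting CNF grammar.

TZ → z; S → x; TX → x; X → y; TY → y; Y → z; Z → y; S → TZ X0; X0 → S X1; X1 → Z TZ; X → Y X2; X2 → TZ Z; X → TX X3; X3 → Z S; Y → TY TZ; Z → Y X4; X4 → S Z; Z → TX S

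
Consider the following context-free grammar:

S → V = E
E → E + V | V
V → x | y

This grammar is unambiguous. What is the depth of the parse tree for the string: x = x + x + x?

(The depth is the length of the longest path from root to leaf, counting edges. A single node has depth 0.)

5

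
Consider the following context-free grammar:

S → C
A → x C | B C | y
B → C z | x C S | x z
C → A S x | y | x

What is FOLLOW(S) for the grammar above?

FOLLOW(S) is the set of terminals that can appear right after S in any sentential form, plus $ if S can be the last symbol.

We compute FOLLOW(S) using the standard algorithm.
FOLLOW(S) starts with {$}.
FIRST(A) = {x, y}
FIRST(B) = {x, y}
FIRST(C) = {x, y}
FIRST(S) = {x, y}
FOLLOW(A) = {x, y}
FOLLOW(B) = {x, y}
FOLLOW(C) = {$, x, y, z}
FOLLOW(S) = {$, x, y}
Therefore, FOLLOW(S) = {$, x, y}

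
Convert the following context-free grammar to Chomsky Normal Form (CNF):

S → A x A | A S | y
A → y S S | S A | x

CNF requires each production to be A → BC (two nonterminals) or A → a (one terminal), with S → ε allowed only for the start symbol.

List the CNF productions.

TX → x; S → y; TY → y; A → x; S → A X0; X0 → TX A; S → A S; A → TY X1; X1 → S S; A → S A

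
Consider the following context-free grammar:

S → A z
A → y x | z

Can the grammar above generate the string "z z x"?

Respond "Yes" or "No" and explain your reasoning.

No - no valid derivation exists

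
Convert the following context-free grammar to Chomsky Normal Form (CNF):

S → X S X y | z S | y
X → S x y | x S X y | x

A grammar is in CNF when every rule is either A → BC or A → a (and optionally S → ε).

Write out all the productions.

TY → y; TZ → z; S → y; TX → x; X → x; S → X X0; X0 → S X1; X1 → X TY; S → TZ S; X → S X2; X2 → TX TY; X → TX X3; X3 → S X4; X4 → X TY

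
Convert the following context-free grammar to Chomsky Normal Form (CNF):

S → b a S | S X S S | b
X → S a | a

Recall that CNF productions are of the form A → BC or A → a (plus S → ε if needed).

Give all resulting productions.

TB → b; TA → a; S → b; X → a; S → TB X0; X0 → TA S; S → S X1; X1 → X X2; X2 → S S; X → S TA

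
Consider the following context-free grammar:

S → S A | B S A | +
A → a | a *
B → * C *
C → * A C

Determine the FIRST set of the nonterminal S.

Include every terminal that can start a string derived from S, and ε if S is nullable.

We compute FIRST(S) using the standard algorithm.
FIRST(A) = {a}
FIRST(B) = {*}
FIRST(C) = {*}
FIRST(S) = {*, +}
Therefore, FIRST(S) = {*, +}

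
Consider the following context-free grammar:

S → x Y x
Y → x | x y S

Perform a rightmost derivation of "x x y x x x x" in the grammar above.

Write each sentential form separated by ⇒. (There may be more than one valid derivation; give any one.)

S ⇒ x Y x ⇒ x x y S x ⇒ x x y x Y x x ⇒ x x y x x x x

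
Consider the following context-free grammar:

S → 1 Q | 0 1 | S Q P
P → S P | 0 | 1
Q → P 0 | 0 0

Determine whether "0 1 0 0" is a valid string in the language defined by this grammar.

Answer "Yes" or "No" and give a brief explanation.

No - no valid derivation exists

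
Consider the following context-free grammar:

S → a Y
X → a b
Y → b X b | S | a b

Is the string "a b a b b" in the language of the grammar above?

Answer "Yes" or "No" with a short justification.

Yes - a valid derivation exists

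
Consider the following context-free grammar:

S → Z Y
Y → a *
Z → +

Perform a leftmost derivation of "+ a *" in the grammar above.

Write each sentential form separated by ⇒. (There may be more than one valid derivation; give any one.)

S ⇒ Z Y ⇒ + Y ⇒ + a *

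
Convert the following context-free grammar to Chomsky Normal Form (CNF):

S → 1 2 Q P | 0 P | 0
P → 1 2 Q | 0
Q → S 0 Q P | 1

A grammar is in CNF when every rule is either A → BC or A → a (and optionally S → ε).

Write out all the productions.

T1 → 1; T2 → 2; T0 → 0; S → 0; P → 0; Q → 1; S → T1 X0; X0 → T2 X1; X1 → Q P; S → T0 P; P → T1 X2; X2 → T2 Q; Q → S X3; X3 → T0 X4; X4 → Q P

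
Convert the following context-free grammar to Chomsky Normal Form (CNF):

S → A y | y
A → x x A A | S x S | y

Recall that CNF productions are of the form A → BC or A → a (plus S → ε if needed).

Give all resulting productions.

TY → y; S → y; TX → x; A → y; S → A TY; A → TX X0; X0 → TX X1; X1 → A A; A → S X2; X2 → TX S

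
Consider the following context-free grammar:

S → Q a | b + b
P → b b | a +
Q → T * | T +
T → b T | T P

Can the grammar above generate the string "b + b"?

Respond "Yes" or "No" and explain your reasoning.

Yes - a valid derivation exists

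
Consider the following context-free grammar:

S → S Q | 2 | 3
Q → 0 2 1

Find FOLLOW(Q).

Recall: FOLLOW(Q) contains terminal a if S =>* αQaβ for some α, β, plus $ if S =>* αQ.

We compute FOLLOW(Q) using the standard algorithm.
FOLLOW(S) starts with {$}.
FIRST(Q) = {0}
FIRST(S) = {2, 3}
FOLLOW(Q) = {$, 0}
FOLLOW(S) = {$, 0}
Therefore, FOLLOW(Q) = {$, 0}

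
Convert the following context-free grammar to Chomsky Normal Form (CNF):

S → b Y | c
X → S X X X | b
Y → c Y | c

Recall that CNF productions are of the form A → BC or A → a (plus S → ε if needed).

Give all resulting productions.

TB → b; S → c; X → b; TC → c; Y → c; S → TB Y; X → S X0; X0 → X X1; X1 → X X; Y → TC Y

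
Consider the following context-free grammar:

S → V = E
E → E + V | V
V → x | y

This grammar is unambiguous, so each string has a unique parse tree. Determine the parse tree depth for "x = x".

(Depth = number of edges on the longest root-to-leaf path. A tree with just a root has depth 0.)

3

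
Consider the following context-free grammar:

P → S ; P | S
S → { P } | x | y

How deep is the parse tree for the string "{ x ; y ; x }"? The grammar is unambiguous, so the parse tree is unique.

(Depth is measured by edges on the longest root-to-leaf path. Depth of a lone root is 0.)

6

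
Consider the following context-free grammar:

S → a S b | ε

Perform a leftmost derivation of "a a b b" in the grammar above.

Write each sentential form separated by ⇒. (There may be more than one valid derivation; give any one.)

S ⇒ a S b ⇒ a a S b b ⇒ a a b b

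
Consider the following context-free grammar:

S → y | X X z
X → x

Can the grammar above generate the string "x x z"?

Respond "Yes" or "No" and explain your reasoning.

Yes - a valid derivation exists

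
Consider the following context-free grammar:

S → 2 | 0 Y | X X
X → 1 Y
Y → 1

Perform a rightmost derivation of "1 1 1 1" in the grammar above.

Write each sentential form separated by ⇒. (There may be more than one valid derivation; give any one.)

S ⇒ X X ⇒ X 1 Y ⇒ X 1 1 ⇒ 1 Y 1 1 ⇒ 1 1 1 1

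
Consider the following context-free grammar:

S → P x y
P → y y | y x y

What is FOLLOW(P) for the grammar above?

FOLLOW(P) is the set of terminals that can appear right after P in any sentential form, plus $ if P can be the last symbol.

We compute FOLLOW(P) using the standard algorithm.
FOLLOW(S) starts with {$}.
FIRST(P) = {y}
FIRST(S) = {y}
FOLLOW(P) = {x}
FOLLOW(S) = {$}
Therefore, FOLLOW(P) = {x}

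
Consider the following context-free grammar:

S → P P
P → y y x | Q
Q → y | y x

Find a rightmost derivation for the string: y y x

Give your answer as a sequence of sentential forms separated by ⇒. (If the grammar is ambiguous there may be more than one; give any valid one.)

S ⇒ P P ⇒ P Q ⇒ P y x ⇒ Q y x ⇒ y y x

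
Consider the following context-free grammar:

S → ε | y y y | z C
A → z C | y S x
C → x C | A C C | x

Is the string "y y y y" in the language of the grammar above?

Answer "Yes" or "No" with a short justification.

No - no valid derivation exists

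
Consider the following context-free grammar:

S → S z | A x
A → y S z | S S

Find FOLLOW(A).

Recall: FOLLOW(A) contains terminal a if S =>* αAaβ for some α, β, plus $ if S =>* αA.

We compute FOLLOW(A) using the standard algorithm.
FOLLOW(S) starts with {$}.
FIRST(A) = {y}
FIRST(S) = {y}
FOLLOW(A) = {x}
FOLLOW(S) = {$, x, y, z}
Therefore, FOLLOW(A) = {x}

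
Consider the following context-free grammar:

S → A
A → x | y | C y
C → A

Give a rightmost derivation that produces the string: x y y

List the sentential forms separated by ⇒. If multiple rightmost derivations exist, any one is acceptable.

S ⇒ A ⇒ C y ⇒ A y ⇒ C y y ⇒ A y y ⇒ x y y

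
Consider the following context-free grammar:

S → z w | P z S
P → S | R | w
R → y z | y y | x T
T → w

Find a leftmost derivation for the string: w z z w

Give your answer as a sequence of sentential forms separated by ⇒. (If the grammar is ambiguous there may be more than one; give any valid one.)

S ⇒ P z S ⇒ w z S ⇒ w z z w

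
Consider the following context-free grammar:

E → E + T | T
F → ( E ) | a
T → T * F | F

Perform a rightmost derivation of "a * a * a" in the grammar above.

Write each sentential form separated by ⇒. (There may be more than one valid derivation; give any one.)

E ⇒ T ⇒ T * F ⇒ T * a ⇒ T * F * a ⇒ T * a * a ⇒ F * a * a ⇒ a * a * a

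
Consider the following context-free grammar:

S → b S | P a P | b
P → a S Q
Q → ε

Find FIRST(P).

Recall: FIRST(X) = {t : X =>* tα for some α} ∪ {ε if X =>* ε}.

We compute FIRST(P) using the standard algorithm.
FIRST(P) = {a}
FIRST(Q) = {ε}
FIRST(S) = {a, b}
Therefore, FIRST(P) = {a}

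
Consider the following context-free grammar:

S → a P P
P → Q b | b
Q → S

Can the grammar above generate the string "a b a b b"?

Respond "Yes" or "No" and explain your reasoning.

No - no valid derivation exists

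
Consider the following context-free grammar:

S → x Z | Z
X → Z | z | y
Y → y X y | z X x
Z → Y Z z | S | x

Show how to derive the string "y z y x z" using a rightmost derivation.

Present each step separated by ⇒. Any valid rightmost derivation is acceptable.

S ⇒ Z ⇒ Y Z z ⇒ Y x z ⇒ y X y x z ⇒ y z y x z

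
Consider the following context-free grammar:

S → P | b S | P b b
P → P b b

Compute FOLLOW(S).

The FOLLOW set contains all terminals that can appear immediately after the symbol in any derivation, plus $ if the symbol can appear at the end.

We compute FOLLOW(S) using the standard algorithm.
FOLLOW(S) starts with {$}.
FIRST(P) = {}
FIRST(S) = {b}
FOLLOW(P) = {$, b}
FOLLOW(S) = {$}
Therefore, FOLLOW(S) = {$}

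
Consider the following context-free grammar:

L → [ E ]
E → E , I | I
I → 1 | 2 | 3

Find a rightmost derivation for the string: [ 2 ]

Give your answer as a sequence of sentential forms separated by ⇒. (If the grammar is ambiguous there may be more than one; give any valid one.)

L ⇒ [ E ] ⇒ [ I ] ⇒ [ 2 ]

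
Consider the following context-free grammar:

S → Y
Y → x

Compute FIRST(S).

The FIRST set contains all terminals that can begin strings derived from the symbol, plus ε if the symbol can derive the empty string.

We compute FIRST(S) using the standard algorithm.
FIRST(S) = {x}
FIRST(Y) = {x}
Therefore, FIRST(S) = {x}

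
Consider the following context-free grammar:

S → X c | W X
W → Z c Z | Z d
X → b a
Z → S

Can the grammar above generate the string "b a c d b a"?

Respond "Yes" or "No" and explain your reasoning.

Yes - a valid derivation exists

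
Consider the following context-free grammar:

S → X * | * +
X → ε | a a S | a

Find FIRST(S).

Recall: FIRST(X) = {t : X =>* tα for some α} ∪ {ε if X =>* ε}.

We compute FIRST(S) using the standard algorithm.
FIRST(S) = {*, a}
FIRST(X) = {a, ε}
Therefore, FIRST(S) = {*, a}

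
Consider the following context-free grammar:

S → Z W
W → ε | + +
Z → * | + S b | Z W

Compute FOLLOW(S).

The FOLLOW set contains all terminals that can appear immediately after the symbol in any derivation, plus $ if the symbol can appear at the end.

We compute FOLLOW(S) using the standard algorithm.
FOLLOW(S) starts with {$}.
FIRST(S) = {*, +}
FIRST(W) = {+, ε}
FIRST(Z) = {*, +}
FOLLOW(S) = {$, b}
FOLLOW(W) = {$, +, b}
FOLLOW(Z) = {$, +, b}
Therefore, FOLLOW(S) = {$, b}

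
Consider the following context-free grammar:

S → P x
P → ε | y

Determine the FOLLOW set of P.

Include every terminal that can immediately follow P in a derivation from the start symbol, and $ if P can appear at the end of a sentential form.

We compute FOLLOW(P) using the standard algorithm.
FOLLOW(S) starts with {$}.
FIRST(P) = {y, ε}
FIRST(S) = {x, y}
FOLLOW(P) = {x}
FOLLOW(S) = {$}
Therefore, FOLLOW(P) = {x}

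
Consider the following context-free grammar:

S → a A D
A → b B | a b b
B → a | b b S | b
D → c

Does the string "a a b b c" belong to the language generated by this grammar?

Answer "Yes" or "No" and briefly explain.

Yes - a valid derivation exists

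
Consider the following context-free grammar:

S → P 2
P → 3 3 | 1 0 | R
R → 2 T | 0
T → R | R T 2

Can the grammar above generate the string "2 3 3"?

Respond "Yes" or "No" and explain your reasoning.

No - no valid derivation exists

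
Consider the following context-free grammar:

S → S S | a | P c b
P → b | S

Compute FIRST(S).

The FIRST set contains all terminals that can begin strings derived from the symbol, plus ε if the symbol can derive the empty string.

We compute FIRST(S) using the standard algorithm.
FIRST(P) = {a, b}
FIRST(S) = {a, b}
Therefore, FIRST(S) = {a, b}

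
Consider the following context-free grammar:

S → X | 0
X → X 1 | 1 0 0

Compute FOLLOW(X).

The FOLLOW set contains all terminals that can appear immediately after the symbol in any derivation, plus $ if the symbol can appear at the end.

We compute FOLLOW(X) using the standard algorithm.
FOLLOW(S) starts with {$}.
FIRST(S) = {0, 1}
FIRST(X) = {1}
FOLLOW(S) = {$}
FOLLOW(X) = {$, 1}
Therefore, FOLLOW(X) = {$, 1}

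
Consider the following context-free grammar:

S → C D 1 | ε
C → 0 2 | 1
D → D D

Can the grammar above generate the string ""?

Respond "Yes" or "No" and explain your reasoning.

Yes - a valid derivation exists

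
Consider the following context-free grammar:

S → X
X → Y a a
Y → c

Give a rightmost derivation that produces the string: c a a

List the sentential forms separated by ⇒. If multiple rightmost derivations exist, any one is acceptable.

S ⇒ X ⇒ Y a a ⇒ c a a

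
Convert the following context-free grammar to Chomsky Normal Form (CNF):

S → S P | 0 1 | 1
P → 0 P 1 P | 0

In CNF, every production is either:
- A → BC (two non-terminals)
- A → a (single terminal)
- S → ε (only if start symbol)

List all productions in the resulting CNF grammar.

T0 → 0; T1 → 1; S → 1; P → 0; S → S P; S → T0 T1; P → T0 X0; X0 → P X1; X1 → T1 P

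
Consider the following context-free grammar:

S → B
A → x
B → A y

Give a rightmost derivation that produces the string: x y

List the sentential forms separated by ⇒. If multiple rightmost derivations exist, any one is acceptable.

S ⇒ B ⇒ A y ⇒ x y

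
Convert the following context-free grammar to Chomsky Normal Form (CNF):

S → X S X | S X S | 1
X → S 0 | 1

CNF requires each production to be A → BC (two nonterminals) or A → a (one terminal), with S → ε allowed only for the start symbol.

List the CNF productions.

S → 1; T0 → 0; X → 1; S → X X0; X0 → S X; S → S X1; X1 → X S; X → S T0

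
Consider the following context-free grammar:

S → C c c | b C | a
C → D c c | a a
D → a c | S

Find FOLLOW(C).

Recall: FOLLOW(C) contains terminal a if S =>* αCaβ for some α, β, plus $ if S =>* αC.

We compute FOLLOW(C) using the standard algorithm.
FOLLOW(S) starts with {$}.
FIRST(C) = {a, b}
FIRST(D) = {a, b}
FIRST(S) = {a, b}
FOLLOW(C) = {$, c}
FOLLOW(D) = {c}
FOLLOW(S) = {$, c}
Therefore, FOLLOW(C) = {$, c}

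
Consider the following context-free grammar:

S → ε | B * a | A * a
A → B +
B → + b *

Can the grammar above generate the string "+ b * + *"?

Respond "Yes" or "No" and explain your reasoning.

No - no valid derivation exists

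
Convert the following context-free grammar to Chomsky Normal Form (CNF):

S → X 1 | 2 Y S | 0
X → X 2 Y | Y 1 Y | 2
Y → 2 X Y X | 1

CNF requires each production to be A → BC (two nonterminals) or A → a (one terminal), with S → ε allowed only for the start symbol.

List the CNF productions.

T1 → 1; T2 → 2; S → 0; X → 2; Y → 1; S → X T1; S → T2 X0; X0 → Y S; X → X X1; X1 → T2 Y; X → Y X2; X2 → T1 Y; Y → T2 X3; X3 → X X4; X4 → Y X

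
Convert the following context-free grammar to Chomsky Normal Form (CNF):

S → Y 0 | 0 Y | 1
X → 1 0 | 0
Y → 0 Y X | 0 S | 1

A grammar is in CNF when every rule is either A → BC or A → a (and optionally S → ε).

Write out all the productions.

T0 → 0; S → 1; T1 → 1; X → 0; Y → 1; S → Y T0; S → T0 Y; X → T1 T0; Y → T0 X0; X0 → Y X; Y → T0 S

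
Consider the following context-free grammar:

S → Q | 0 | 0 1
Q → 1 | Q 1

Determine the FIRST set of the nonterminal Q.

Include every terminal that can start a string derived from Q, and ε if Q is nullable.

We compute FIRST(Q) using the standard algorithm.
FIRST(Q) = {1}
FIRST(S) = {0, 1}
Therefore, FIRST(Q) = {1}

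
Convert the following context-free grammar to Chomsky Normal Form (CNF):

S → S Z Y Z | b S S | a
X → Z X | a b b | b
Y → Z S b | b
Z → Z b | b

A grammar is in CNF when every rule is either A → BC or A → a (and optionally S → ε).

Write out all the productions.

TB → b; S → a; TA → a; X → b; Y → b; Z → b; S → S X0; X0 → Z X1; X1 → Y Z; S → TB X2; X2 → S S; X → Z X; X → TA X3; X3 → TB TB; Y → Z X4; X4 → S TB; Z → Z TB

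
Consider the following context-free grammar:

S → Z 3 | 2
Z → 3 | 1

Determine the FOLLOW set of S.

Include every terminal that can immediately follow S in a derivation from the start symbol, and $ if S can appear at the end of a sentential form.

We compute FOLLOW(S) using the standard algorithm.
FOLLOW(S) starts with {$}.
FIRST(S) = {1, 2, 3}
FIRST(Z) = {1, 3}
FOLLOW(S) = {$}
FOLLOW(Z) = {3}
Therefore, FOLLOW(S) = {$}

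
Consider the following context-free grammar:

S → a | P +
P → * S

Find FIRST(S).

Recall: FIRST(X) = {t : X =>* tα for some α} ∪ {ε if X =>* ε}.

We compute FIRST(S) using the standard algorithm.
FIRST(P) = {*}
FIRST(S) = {*, a}
Therefore, FIRST(S) = {*, a}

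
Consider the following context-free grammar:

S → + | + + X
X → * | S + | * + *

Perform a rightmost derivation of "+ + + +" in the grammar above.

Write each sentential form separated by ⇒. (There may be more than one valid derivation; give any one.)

S ⇒ + + X ⇒ + + S + ⇒ + + + +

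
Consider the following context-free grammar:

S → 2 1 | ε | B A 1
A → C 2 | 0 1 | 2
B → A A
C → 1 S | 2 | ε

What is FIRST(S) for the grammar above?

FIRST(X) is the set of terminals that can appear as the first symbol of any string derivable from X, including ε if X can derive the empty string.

We compute FIRST(S) using the standard algorithm.
FIRST(A) = {0, 1, 2}
FIRST(B) = {0, 1, 2}
FIRST(C) = {1, 2, ε}
FIRST(S) = {0, 1, 2, ε}
Therefore, FIRST(S) = {0, 1, 2, ε}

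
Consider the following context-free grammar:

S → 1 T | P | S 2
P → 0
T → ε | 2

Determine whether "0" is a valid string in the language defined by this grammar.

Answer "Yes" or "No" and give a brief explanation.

Yes - a valid derivation exists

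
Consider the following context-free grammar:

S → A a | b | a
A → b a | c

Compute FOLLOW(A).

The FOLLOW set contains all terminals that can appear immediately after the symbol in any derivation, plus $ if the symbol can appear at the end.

We compute FOLLOW(A) using the standard algorithm.
FOLLOW(S) starts with {$}.
FIRST(A) = {b, c}
FIRST(S) = {a, b, c}
FOLLOW(A) = {a}
FOLLOW(S) = {$}
Therefore, FOLLOW(A) = {a}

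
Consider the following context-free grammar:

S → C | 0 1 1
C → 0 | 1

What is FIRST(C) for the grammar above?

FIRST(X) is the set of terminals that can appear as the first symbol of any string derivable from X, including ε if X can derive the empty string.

We compute FIRST(C) using the standard algorithm.
FIRST(C) = {0, 1}
FIRST(S) = {0, 1}
Therefore, FIRST(C) = {0, 1}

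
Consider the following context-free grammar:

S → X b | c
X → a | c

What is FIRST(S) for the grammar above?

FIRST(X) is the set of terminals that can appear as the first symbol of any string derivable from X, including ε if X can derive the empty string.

We compute FIRST(S) using the standard algorithm.
FIRST(S) = {a, c}
FIRST(X) = {a, c}
Therefore, FIRST(S) = {a, c}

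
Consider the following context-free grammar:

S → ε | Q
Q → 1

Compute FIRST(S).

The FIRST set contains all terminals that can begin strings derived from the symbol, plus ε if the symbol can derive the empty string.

We compute FIRST(S) using the standard algorithm.
FIRST(Q) = {1}
FIRST(S) = {1, ε}
Therefore, FIRST(S) = {1, ε}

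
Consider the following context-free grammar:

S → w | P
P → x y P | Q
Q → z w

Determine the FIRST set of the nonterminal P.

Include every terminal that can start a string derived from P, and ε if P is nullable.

We compute FIRST(P) using the standard algorithm.
FIRST(P) = {x, z}
FIRST(Q) = {z}
FIRST(S) = {w, x, z}
Therefore, FIRST(P) = {x, z}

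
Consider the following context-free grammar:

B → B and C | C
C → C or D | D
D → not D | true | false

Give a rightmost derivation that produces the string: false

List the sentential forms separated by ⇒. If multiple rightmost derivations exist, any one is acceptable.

B ⇒ C ⇒ D ⇒ false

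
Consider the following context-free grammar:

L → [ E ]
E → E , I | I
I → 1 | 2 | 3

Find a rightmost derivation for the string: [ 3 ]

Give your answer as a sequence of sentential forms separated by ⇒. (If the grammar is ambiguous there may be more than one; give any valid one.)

L ⇒ [ E ] ⇒ [ I ] ⇒ [ 3 ]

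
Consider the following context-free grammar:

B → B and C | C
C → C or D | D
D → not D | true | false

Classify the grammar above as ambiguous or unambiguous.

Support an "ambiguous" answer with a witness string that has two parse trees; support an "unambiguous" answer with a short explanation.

Unambiguous - every string in the language has a unique parse tree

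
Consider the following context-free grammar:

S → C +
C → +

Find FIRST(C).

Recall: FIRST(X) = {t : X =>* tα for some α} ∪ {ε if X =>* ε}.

We compute FIRST(C) using the standard algorithm.
FIRST(C) = {+}
FIRST(S) = {+}
Therefore, FIRST(C) = {+}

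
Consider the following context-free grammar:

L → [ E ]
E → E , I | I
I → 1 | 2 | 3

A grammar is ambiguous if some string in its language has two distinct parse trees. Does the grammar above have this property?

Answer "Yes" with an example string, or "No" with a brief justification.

No - the grammar is unambiguous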